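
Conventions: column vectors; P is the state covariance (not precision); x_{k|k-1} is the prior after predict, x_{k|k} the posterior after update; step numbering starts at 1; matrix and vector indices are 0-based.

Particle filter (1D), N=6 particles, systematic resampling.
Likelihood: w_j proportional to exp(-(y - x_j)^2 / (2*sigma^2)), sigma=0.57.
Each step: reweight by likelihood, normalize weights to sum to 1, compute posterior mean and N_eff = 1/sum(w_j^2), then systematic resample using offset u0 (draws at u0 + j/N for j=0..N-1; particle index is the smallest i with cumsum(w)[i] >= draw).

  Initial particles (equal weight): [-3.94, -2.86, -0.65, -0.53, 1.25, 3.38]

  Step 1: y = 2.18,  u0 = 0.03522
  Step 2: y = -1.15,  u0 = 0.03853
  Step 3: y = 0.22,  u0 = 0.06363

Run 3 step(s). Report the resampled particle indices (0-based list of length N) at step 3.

resampled_idx = [0, 1, 2, 3, 4, 5]

step 1: w=[0.0000, 0.0000, 0.0000, 0.0000, 0.7078, 0.2921]  mean=1.8721  Neff=1.7054  idx=[4, 4, 4, 4, 4, 5]
step 2: w=[0.2000, 0.2000, 0.2000, 0.2000, 0.2000, 0.0000]  mean=1.2500  Neff=5.0000  idx=[0, 1, 1, 2, 3, 4]
step 3: w=[0.1667, 0.1667, 0.1667, 0.1667, 0.1667, 0.1667]  mean=1.2500  Neff=6.0000  idx=[0, 1, 2, 3, 4, 5]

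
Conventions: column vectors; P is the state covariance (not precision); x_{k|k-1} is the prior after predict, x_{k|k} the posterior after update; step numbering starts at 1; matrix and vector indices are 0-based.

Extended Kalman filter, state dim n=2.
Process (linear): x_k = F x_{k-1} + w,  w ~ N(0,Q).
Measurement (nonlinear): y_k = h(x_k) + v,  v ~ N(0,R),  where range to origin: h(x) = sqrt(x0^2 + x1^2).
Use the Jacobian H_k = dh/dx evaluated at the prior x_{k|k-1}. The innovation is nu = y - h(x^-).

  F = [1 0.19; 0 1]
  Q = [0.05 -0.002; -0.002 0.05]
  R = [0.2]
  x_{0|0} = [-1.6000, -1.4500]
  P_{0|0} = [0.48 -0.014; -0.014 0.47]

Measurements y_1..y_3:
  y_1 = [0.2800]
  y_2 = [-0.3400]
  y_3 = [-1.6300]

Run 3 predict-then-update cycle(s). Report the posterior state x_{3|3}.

step 1: x^-=[-1.8755, -1.4500]  P^-=[0.5416 0.0733; 0.0733 0.5200]  H_jac=[-0.7911 -0.6116]  S=[0.8045]  K=[-0.5884; -0.4674]  nu=[-2.0907]  x^+=[-0.6454, -0.4728]  P^+=[0.2631 -0.1480; -0.1480 0.3442]
step 2: x^-=[-0.7352, -0.4728]  P^-=[0.2693 -0.0846; -0.0846 0.3942]  H_jac=[-0.8411 -0.5409]  S=[0.4289]  K=[-0.4215; -0.3313]  nu=[-1.2141]  x^+=[-0.2234, -0.0706]  P^+=[0.1931 -0.1445; -0.1445 0.3472]
step 3: x^-=[-0.2368, -0.0706]  P^-=[0.2008 -0.0805; -0.0805 0.3972]  H_jac=[-0.9584 -0.2855]  S=[0.3727]  K=[-0.4545; -0.0973]  nu=[-1.8771]  x^+=[0.6164, 0.1120]  P^+=[0.1238 -0.0970; -0.0970 0.3936]

x_post = [0.6164, 0.1120]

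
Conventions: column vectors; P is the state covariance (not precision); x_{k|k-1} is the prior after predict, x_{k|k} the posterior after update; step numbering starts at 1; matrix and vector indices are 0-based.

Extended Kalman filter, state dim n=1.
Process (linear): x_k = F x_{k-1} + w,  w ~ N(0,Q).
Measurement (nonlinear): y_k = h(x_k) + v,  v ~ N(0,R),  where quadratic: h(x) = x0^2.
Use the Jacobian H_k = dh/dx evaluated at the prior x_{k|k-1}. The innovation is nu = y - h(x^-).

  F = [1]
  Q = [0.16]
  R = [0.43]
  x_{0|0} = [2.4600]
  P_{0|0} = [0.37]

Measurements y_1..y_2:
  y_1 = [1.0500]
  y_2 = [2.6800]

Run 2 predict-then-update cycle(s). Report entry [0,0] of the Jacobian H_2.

H_jac[0,0] = 2.9528

step 1: x^-=[2.4600]  P^-=[0.5300]  H_jac=[4.9200]  S=[13.2594]  K=[0.1967]  nu=[-5.0016]  x^+=[1.4764]  P^+=[0.0172]
step 2: x^-=[1.4764]  P^-=[0.1772]  H_jac=[2.9528]  S=[1.9749]  K=[0.2649]  nu=[0.5003]  x^+=[1.6089]  P^+=[0.0386]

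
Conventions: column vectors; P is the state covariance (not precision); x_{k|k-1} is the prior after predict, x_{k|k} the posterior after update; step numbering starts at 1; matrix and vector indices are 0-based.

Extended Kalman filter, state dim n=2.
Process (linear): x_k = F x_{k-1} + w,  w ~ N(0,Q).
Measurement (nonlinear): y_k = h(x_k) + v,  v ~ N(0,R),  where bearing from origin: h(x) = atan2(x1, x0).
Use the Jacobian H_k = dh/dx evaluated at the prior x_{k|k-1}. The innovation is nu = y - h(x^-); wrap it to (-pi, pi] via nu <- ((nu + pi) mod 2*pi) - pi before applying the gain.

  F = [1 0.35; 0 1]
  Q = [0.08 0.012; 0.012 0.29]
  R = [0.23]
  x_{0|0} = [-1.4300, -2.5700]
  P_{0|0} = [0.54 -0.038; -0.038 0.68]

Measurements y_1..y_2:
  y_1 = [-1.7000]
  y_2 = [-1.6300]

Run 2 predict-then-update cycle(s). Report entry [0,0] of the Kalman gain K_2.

K[0,0] = 0.2320

step 1: x^-=[-2.3295, -2.5700]  P^-=[0.6767 0.2120; 0.2120 0.9700]  H_jac=[0.2136 -0.1936]  S=[0.2797]  K=[0.3700; -0.5096]  nu=[0.6071]  x^+=[-2.1048, -2.8794]  P^+=[0.6384 0.2647; 0.2647 0.8974]
step 2: x^-=[-3.1126, -2.8794]  P^-=[1.0136 0.5908; 0.5908 1.1874]  H_jac=[0.1602 -0.1731]  S=[0.2588]  K=[0.2320; -0.4286]  nu=[0.7651]  x^+=[-2.9351, -3.2073]  P^+=[0.9997 0.6166; 0.6166 1.1398]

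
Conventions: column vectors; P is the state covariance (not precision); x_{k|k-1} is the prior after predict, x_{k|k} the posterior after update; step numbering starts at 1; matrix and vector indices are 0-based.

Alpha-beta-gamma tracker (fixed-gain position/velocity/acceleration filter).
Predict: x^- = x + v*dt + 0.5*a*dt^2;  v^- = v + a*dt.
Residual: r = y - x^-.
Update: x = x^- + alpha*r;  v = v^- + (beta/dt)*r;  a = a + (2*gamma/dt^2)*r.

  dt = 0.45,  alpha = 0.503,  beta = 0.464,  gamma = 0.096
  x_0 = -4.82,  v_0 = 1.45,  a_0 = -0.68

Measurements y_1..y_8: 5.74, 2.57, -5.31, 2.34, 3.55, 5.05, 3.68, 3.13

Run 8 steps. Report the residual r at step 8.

resid = -2.1897

step 1: x_pred=-4.2364  r=9.9764  x^+=0.7818  v^+=11.4307  a^+=8.7791
step 2: x_pred=6.8145  r=-4.2445  x^+=4.6795  v^+=11.0048  a^+=4.7547
step 3: x_pred=10.1131  r=-15.4231  x^+=2.3553  v^+=-2.7585  a^+=-9.8687
step 4: x_pred=0.1147  r=2.2253  x^+=1.2340  v^+=-4.9049  a^+=-7.7588
step 5: x_pred=-1.7587  r=5.3087  x^+=0.9116  v^+=-2.9225  a^+=-2.7253
step 6: x_pred=-0.6795  r=5.7295  x^+=2.2024  v^+=1.7589  a^+=2.7071
step 7: x_pred=3.2680  r=0.4120  x^+=3.4753  v^+=3.4019  a^+=3.0977
step 8: x_pred=5.3197  r=-2.1897  x^+=4.2183  v^+=2.5380  a^+=1.0215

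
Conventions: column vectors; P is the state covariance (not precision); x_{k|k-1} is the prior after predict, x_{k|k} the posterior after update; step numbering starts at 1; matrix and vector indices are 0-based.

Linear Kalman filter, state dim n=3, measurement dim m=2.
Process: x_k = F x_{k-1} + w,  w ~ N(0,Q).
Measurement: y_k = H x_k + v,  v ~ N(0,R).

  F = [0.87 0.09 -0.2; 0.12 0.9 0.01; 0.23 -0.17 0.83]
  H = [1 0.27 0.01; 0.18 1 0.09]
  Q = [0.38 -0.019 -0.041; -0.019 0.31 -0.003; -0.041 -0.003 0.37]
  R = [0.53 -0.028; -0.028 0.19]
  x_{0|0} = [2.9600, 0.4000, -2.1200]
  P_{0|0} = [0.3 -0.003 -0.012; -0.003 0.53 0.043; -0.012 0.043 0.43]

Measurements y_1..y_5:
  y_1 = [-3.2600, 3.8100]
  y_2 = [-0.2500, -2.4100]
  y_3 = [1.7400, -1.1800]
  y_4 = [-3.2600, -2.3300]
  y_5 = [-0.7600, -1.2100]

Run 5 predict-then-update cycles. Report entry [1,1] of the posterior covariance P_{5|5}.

step 1: x^-=[3.0352, 0.6940, -1.1468]  P^-=[0.6307 0.0445 -0.0635; 0.0445 0.7438 -0.0420; -0.0635 -0.0420 0.6809]  S=[1.2375 0.3263; 0.3263 0.9661]  K=[0.5240 -0.0193; -0.0069 0.7766; -0.0627 0.0293]  nu=[-6.4711, 2.6729]  x^+=[-0.4070, 2.8143, -0.6625]  P^+=[0.2972 -0.0694 -0.0277; -0.0694 0.1646 -0.0486; -0.0277 -0.0486 0.6764]
step 2: x^-=[0.0317, 2.4774, -1.1220]  P^-=[0.6339 -0.0219 -0.1115; -0.0219 0.4317 -0.0663; -0.1115 -0.0663 0.8650]  S=[1.1810 0.1680; 0.1680 0.6258]  K=[0.5324 -0.0116; -0.0169 0.6786; -0.1043 0.0143]  nu=[-0.9393, -4.7921]  x^+=[-0.4127, -0.7584, -1.0927]  P^+=[0.3011 -0.0671 -0.0473; -0.0671 0.1471 -0.0626; -0.0473 -0.0626 0.8525]
step 3: x^-=[-0.2088, -0.7431, -0.8729]  P^-=[0.6514 -0.0187 -0.1548; -0.0187 0.4178 -0.0741; -0.1548 -0.0741 0.9823]  S=[1.1984 0.1666; 0.1666 0.6118]  K=[0.5393 -0.0085; -0.0153 0.6707; -0.1399 0.0160]  nu=[2.1581, -0.3208]  x^+=[0.9577, -0.9913, -1.1799]  P^+=[0.3044 -0.0656 -0.0659; -0.0656 0.1457 -0.0675; -0.0659 -0.0675 0.9595]
step 4: x^-=[0.9800, -0.7890, -0.5905]  P^-=[0.6651 -0.0163 -0.1852; -0.0163 0.4170 -0.0782; -0.1852 -0.0782 1.0503]  S=[1.2127 0.1685; 0.1685 0.6111]  K=[0.5444 -0.0081; -0.0143 0.6700; -0.1639 0.0173]  nu=[-4.0210, -1.6642]  x^+=[-1.1956, -1.8465, 0.0395]  P^+=[0.3071 -0.0650 -0.0787; -0.0650 0.1457 -0.0696; -0.0787 -0.0696 1.0185]
step 5: x^-=[-1.2143, -1.8049, 0.0717]  P^-=[0.6741 -0.0151 -0.2034; -0.0151 0.4170 -0.0804; -0.2034 -0.0804 1.0868]  S=[1.2220 0.1697; 0.1697 0.6112]  K=[0.5478 -0.0082; -0.0139 0.6699; -0.1778 0.0180]  nu=[0.9409, 0.8070]  x^+=[-0.7055, -1.2773, -0.0811]  P^+=[0.3089 -0.0647 -0.0862; -0.0647 0.1457 -0.0705; -0.0862 -0.0705 1.0490]

P_post[1,1] = 0.1457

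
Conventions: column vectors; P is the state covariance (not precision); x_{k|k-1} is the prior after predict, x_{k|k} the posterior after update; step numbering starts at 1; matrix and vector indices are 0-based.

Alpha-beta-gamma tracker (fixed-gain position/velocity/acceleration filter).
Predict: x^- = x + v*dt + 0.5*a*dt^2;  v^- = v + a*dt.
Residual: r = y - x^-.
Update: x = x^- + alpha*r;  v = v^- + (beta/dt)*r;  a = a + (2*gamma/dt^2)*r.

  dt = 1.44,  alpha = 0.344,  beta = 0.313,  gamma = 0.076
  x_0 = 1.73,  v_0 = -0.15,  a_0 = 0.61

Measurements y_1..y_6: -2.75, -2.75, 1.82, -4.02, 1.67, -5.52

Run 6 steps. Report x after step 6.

x_post = -1.7239

step 1: x_pred=2.1464  r=-4.8964  x^+=0.4621  v^+=-0.3359  a^+=0.2511
step 2: x_pred=0.2387  r=-2.9887  x^+=-0.7894  v^+=-0.6240  a^+=0.0320
step 3: x_pred=-1.6548  r=3.4748  x^+=-0.4594  v^+=0.1774  a^+=0.2867
step 4: x_pred=0.0933  r=-4.1133  x^+=-1.3217  v^+=-0.3038  a^+=-0.0148
step 5: x_pred=-1.7746  r=3.4446  x^+=-0.5896  v^+=0.4236  a^+=0.2377
step 6: x_pred=0.2668  r=-5.7868  x^+=-1.7239  v^+=-0.4920  a^+=-0.1865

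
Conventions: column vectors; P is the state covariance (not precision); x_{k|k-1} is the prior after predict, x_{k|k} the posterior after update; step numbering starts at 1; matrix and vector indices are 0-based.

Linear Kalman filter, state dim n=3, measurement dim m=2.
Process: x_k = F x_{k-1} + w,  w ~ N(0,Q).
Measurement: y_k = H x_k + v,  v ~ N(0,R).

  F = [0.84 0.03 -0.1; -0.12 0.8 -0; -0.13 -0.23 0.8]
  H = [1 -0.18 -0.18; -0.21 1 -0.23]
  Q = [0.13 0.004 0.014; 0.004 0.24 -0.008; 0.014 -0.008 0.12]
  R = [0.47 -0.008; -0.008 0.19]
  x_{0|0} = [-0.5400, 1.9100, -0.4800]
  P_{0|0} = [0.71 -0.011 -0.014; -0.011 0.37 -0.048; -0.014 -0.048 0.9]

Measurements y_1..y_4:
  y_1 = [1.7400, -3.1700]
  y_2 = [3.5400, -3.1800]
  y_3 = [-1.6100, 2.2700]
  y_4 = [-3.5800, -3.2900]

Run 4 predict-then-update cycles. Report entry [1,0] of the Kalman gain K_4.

K[1,0] = 0.0026

step 1: x^-=[-0.3483, 1.5928, -0.7531]  P^-=[0.6424 -0.0624 -0.1478; -0.0624 0.4891 -0.0935; -0.1478 -0.0935 0.7475]  S=[1.2220 -0.2234; -0.2234 0.8020]  K=[0.5473 -0.0512; 0.0106 0.6560; -0.2852 -0.3718]  nu=[2.2394, -5.0092]  x^+=[1.1337, -1.6697, 0.4704]  P^+=[0.2618 0.0375 -0.0145; 0.0375 0.1470 0.0631; -0.0145 0.0631 0.5846]
step 2: x^-=[0.8551, -1.4718, 0.6130]  P^-=[0.3246 0.0010 -0.0767; 0.0010 0.3306 0.0079; -0.0767 0.0079 0.4884]  S=[0.8489 -0.1008; -0.1008 0.5493]  K=[0.3964 -0.0174; 0.0004 0.5983; -0.2195 -0.2010]  nu=[2.5303, -1.3877]  x^+=[1.8823, -2.3009, 0.3366]  P^+=[0.1897 0.0305 -0.0124; 0.0305 0.1341 0.0608; -0.0124 0.0608 0.4342]
step 3: x^-=[1.4784, -2.0666, 0.5538]  P^-=[0.2716 0.0035 -0.0540; 0.0035 0.3227 0.0081; -0.0540 0.0081 0.3902]  S=[0.7834 -0.0941; -0.0941 0.5349]  K=[0.3566 -0.0142; 0.0003 0.5985; -0.1801 -0.1631]  nu=[-3.3607, 4.7744]  x^+=[0.2124, 0.7897, 0.3801]  P^+=[0.1709 0.0280 -0.0102; 0.0280 0.1311 0.0502; -0.0102 0.0502 0.3561]
step 4: x^-=[0.1641, 0.6063, 0.0949]  P^-=[0.2571 0.0045 -0.0442; 0.0045 0.3210 0.0015; -0.0442 0.0015 0.3431]  S=[0.7630 -0.0926; -0.0926 0.5336]  K=[0.3446 -0.0139; 0.0026 0.5996; -0.1580 -0.1551]  nu=[-3.6179, -3.8400]  x^+=[-1.0294, -1.7054, 1.2621]  P^+=[0.1655 0.0274 -0.0085; 0.0274 0.1295 0.0426; -0.0085 0.0426 0.3157]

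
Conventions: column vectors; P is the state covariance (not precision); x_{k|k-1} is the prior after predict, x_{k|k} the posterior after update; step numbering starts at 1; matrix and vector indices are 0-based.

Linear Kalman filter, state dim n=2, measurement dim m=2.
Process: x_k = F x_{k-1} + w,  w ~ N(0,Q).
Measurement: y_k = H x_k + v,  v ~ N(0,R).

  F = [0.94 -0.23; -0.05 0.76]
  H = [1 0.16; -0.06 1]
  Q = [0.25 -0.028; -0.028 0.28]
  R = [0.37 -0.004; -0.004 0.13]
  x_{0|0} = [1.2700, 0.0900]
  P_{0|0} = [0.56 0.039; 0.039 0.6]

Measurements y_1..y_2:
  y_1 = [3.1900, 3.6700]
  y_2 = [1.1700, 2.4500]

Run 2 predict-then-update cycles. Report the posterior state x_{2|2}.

step 1: x^-=[1.1731, 0.0049]  P^-=[0.7597 -0.1309; -0.1309 0.6250]  S=[1.1038 -0.0792; -0.0792 0.7734]  K=[0.6577 -0.1608; 0.0310 0.8214]  nu=[2.0161, 3.7355]  x^+=[1.8985, 3.1357]  P^+=[0.2454 -0.0088; -0.0088 0.1061]
step 2: x^-=[1.0634, 2.2882]  P^-=[0.4763 -0.0645; -0.0645 0.3426]  S=[0.8344 -0.0416; -0.0416 0.4820]  K=[0.5512 -0.1455; 0.0244 0.7208]  nu=[-0.2595, 0.2256]  x^+=[0.8875, 2.4445]  P^+=[0.2059 -0.0088; -0.0088 0.0931]

x_post = [0.8875, 2.4445]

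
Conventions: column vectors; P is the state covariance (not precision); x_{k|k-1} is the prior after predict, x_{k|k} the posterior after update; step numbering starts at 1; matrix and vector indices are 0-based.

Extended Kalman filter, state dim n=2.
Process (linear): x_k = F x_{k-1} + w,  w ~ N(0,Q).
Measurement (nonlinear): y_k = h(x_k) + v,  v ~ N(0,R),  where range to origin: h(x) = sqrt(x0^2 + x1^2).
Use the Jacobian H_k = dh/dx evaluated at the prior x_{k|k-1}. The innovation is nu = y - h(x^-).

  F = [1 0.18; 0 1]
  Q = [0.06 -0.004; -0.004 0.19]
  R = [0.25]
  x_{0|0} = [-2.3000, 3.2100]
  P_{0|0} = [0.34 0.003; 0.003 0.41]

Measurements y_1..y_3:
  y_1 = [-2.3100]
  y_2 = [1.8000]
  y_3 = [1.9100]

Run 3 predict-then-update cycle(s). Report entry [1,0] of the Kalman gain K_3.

step 1: x^-=[-1.7222, 3.2100]  P^-=[0.4144 0.0728; 0.0728 0.6000]  H_jac=[-0.4728 0.8812]  S=[0.7479]  K=[-0.1762; 0.6610]  nu=[-5.9528]  x^+=[-0.6735, -0.7245]  P^+=[0.3912 0.1599; 0.1599 0.2733]
step 2: x^-=[-0.8039, -0.7245]  P^-=[0.5176 0.2051; 0.2051 0.4633]  H_jac=[-0.7428 -0.6695]  S=[0.9472]  K=[-0.5508; -0.4883]  nu=[0.7178]  x^+=[-1.1993, -1.0750]  P^+=[0.2302 -0.0497; -0.0497 0.2375]
step 3: x^-=[-1.3928, -1.0750]  P^-=[0.2800 -0.0109; -0.0109 0.4275]  H_jac=[-0.7916 -0.6110]  S=[0.5744]  K=[-0.3742; -0.4396]  nu=[0.1506]  x^+=[-1.4491, -1.1412]  P^+=[0.1995 -0.1054; -0.1054 0.3165]

K[1,0] = -0.4396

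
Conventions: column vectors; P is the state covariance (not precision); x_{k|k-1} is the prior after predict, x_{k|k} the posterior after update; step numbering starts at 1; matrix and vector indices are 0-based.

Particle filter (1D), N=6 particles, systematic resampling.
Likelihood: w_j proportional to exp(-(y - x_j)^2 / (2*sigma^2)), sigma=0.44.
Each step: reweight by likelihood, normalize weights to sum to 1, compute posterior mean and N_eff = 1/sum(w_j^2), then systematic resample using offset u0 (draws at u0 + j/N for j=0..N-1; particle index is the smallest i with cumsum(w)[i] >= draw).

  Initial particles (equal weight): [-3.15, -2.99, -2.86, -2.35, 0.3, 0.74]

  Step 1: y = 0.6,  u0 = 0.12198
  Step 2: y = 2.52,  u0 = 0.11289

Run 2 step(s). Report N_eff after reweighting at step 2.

N_eff = 4.0423

step 1: w=[0.0000, 0.0000, 0.0000, 0.0000, 0.4547, 0.5453]  mean=0.5399  Neff=1.9837  idx=[4, 4, 5, 5, 5, 5]
step 2: w=[0.0026, 0.0026, 0.2487, 0.2487, 0.2487, 0.2487]  mean=0.7377  Neff=4.0423  idx=[2, 3, 3, 4, 5, 5]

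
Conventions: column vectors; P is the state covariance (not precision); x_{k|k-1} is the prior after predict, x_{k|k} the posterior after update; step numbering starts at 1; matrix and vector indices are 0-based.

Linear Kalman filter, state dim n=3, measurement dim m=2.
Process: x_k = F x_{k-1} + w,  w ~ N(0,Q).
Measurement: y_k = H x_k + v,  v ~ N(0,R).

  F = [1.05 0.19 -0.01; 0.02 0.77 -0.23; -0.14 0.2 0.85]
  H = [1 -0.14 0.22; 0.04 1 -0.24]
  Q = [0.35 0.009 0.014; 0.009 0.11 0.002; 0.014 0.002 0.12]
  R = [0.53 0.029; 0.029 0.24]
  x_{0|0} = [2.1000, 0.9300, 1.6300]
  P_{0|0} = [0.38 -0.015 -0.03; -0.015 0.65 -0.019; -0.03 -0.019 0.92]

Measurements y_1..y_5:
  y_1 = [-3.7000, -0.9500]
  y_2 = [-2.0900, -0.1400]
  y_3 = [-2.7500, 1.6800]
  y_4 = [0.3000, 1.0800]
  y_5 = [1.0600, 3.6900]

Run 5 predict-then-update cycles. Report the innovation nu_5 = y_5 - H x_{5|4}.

step 1: x^-=[2.3654, 0.3832, 1.2775]  P^-=[0.7872 0.1102 -0.0576; 0.1102 0.5507 -0.0903; -0.0576 -0.0903 0.8197]  S=[1.3171 0.0401; 0.0401 0.8925]  K=[0.5719 0.1486; -0.0096 0.6467; 0.1128 -0.3293]  nu=[-6.2928, -1.1212]  x^+=[-1.3997, -0.2813, 0.9366]  P^+=[0.3300 0.0170 -0.0920; 0.0170 0.1778 0.0981; -0.0920 0.0981 0.7091]
step 2: x^-=[-1.5325, -0.4600, 0.9358]  P^-=[0.7286 0.0745 -0.0973; 0.0745 0.2197 -0.0568; -0.0973 -0.0568 0.7002]  S=[1.2367 0.0726; 0.0726 0.5363]  K=[0.5540 0.1619; -0.0006 0.4407; 0.0780 -0.4370]  nu=[-0.8278, 0.6059]  x^+=[-1.8930, -0.1925, 0.6065]  P^+=[0.3221 0.0190 -0.0961; 0.0190 0.1156 0.0441; -0.0961 0.0441 0.5952]
step 3: x^-=[-2.0303, -0.3256, 0.7420]  P^-=[0.7187 0.0704 -0.1094; 0.0704 0.1960 -0.0774; -0.1094 -0.0774 0.5978]  S=[1.2184 0.0744; 0.0744 0.5164]  K=[0.5521 0.1633; -0.0045 0.4216; 0.0541 -0.4439]  nu=[-0.9285, 2.2649]  x^+=[-2.1731, 0.6333, -0.3136]  P^+=[0.3202 0.0206 -0.0908; 0.0206 0.1045 0.0177; -0.0908 0.0177 0.4961]
step 4: x^-=[-2.1583, 0.5163, 0.1644]  P^-=[0.7169 0.0699 -0.1079; 0.0699 0.1935 -0.0756; -0.1079 -0.0756 0.5153]  S=[1.2132 0.0787; 0.0787 0.5083]  K=[0.5529 0.1593; -0.0058 0.4228; 0.0396 -0.4067]  nu=[2.4944, 0.6895]  x^+=[-0.6692, 0.7933, -0.0172]  P^+=[0.3192 0.0213 -0.0843; 0.0213 0.1030 0.0106; -0.0843 0.0106 0.4319]
step 5: x^-=[-0.5518, 0.6014, 0.2377]  P^-=[0.7159 0.0689 -0.1025; 0.0689 0.1917 -0.0674; -0.1025 -0.0674 0.4649]  S=[1.2119 0.0813; 0.0813 0.4995]  K=[0.5538 0.1543; -0.0059 0.4227; 0.0326 -0.3718]  nu=[1.6437, 3.1677]  x^+=[0.8472, 1.9307, -0.8866]  P^+=[0.3184 0.0213 -0.0794; 0.0213 0.1028 0.0100; -0.0794 0.0100 0.3965]

innov = [1.6437, 3.1677]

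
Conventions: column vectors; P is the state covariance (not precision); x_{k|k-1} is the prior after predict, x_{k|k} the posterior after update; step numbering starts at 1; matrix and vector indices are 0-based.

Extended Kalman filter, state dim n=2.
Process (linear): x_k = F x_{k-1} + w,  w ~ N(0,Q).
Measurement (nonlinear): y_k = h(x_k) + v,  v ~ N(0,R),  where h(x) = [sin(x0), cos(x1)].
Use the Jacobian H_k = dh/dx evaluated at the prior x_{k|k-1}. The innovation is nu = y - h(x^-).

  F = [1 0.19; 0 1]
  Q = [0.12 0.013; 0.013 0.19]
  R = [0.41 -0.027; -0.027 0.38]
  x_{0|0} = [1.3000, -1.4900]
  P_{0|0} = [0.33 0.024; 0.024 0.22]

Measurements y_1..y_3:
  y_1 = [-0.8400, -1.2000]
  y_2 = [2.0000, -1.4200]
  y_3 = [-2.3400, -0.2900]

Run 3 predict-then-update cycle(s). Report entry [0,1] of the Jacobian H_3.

H_jac[0,1] = 0.0000

step 1: x^-=[1.0169, -1.4900]  P^-=[0.4671 0.0788; 0.0788 0.4100]  H_jac=[0.5260 0.0000; 0.0000 0.9967]  S=[0.5392 0.0143; 0.0143 0.7873]  K=[0.4532 0.0915; 0.0631 0.5179]  nu=[-1.6905, -1.2807]  x^+=[0.1336, -2.2600]  P^+=[0.3485 0.0226; 0.0226 0.1957]
step 2: x^-=[-0.2958, -2.2600]  P^-=[0.4842 0.0728; 0.0728 0.3857]  H_jac=[0.9566 0.0000; 0.0000 0.7718]  S=[0.8531 0.0267; 0.0267 0.6098]  K=[0.5408 0.0684; 0.0664 0.4853]  nu=[2.2915, -0.7841]  x^+=[0.8898, -2.4883]  P^+=[0.2299 0.0148; 0.0148 0.2366]
step 3: x^-=[0.4170, -2.4883]  P^-=[0.3640 0.0727; 0.0727 0.4266]  H_jac=[0.9143 0.0000; 0.0000 0.6078]  S=[0.7143 0.0134; 0.0134 0.5376]  K=[0.4646 0.0706; 0.0841 0.4802]  nu=[-2.7451, 0.5041]  x^+=[-0.8228, -2.4770]  P^+=[0.2063 0.0235; 0.0235 0.2965]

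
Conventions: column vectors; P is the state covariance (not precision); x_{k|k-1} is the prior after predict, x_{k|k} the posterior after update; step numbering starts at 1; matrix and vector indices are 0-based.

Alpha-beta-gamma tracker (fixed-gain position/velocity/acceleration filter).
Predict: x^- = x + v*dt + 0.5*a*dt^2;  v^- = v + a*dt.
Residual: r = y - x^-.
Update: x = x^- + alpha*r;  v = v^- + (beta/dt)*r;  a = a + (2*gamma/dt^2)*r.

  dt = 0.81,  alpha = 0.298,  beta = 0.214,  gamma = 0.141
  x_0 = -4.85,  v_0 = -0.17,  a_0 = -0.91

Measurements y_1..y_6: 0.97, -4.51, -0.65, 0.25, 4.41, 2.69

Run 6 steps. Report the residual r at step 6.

resid = -4.6394

step 1: x_pred=-5.2862  r=6.2562  x^+=-3.4219  v^+=0.7458  a^+=1.7790
step 2: x_pred=-2.2342  r=-2.2758  x^+=-2.9124  v^+=1.5855  a^+=0.8008
step 3: x_pred=-1.3654  r=0.7154  x^+=-1.1522  v^+=2.4232  a^+=1.1083
step 4: x_pred=1.1742  r=-0.9242  x^+=0.8988  v^+=3.0768  a^+=0.7111
step 5: x_pred=3.6242  r=0.7858  x^+=3.8584  v^+=3.8604  a^+=1.0488
step 6: x_pred=7.3294  r=-4.6394  x^+=5.9468  v^+=3.4842  a^+=-0.9452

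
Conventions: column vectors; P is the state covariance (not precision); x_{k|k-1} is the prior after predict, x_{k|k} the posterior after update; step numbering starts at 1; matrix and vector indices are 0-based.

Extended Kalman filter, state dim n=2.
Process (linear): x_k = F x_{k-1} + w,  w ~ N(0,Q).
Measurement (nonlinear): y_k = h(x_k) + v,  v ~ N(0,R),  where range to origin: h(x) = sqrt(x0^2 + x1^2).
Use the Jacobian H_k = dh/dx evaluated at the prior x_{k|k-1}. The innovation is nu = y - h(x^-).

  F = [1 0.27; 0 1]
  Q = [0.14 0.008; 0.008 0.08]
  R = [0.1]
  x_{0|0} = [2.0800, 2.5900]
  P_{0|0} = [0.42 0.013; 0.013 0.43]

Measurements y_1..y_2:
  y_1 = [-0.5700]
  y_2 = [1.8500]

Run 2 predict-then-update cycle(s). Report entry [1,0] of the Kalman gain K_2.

K[1,0] = 0.6052

step 1: x^-=[2.7793, 2.5900]  P^-=[0.5984 0.1371; 0.1371 0.5100]  H_jac=[0.7316 0.6818]  S=[0.7941]  K=[0.6690; 0.5642]  nu=[-4.3690]  x^+=[-0.1436, 0.1251]  P^+=[0.2430 -0.1626; -0.1626 0.2572]
step 2: x^-=[-0.1098, 0.1251]  P^-=[0.3139 -0.0852; -0.0852 0.3372]  H_jac=[-0.6598 0.7514]  S=[0.5115]  K=[-0.5300; 0.6052]  nu=[1.6836]  x^+=[-1.0021, 1.1440]  P^+=[0.1702 0.0789; 0.0789 0.1499]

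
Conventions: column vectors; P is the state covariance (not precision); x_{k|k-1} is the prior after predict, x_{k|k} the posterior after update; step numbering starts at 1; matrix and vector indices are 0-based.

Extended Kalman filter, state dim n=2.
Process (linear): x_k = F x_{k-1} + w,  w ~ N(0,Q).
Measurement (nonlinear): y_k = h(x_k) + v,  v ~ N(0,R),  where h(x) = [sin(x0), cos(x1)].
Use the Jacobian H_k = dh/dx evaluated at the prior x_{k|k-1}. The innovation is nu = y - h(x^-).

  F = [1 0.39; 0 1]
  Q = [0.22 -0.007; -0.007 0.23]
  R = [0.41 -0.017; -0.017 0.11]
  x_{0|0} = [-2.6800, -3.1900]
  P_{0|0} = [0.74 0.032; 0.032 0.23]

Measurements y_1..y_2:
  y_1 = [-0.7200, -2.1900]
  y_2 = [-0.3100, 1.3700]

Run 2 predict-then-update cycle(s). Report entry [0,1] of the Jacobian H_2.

H_jac[0,1] = 0.0000

step 1: x^-=[-3.9241, -3.1900]  P^-=[1.0199 0.1147; 0.1147 0.4600]  H_jac=[-0.7091 0.0000; 0.0000 -0.0484]  S=[0.9229 -0.0131; -0.0131 0.1111]  K=[-0.7857 -0.1424; -0.0911 -0.2111]  nu=[-1.4251, -1.1912]  x^+=[-2.6348, -2.8087]  P^+=[0.4509 0.0476; 0.0476 0.4479]
step 2: x^-=[-3.7302, -2.8087]  P^-=[0.7761 0.2153; 0.2153 0.6779]  H_jac=[-0.8317 0.0000; 0.0000 0.3268]  S=[0.9469 -0.0755; -0.0755 0.1824]  K=[-0.6732 0.1070; -0.0954 1.1751]  nu=[-0.8652, 2.3151]  x^+=[-2.9000, -0.0058]  P^+=[0.3340 0.0710; 0.0710 0.4005]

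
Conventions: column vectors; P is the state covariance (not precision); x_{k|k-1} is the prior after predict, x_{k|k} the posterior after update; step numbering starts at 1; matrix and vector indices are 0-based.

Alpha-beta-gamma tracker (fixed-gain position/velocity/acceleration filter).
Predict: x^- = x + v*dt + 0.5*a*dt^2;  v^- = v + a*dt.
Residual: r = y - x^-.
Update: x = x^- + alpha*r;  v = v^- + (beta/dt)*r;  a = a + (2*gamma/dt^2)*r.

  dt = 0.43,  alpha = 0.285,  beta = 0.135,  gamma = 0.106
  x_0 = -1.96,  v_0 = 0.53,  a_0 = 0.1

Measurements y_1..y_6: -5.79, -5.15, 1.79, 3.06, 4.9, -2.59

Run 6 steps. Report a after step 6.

a_post = 10.2339

step 1: x_pred=-1.7229  r=-4.0671  x^+=-2.8820  v^+=-0.7039  a^+=-4.5632
step 2: x_pred=-3.6065  r=-1.5435  x^+=-4.0464  v^+=-3.1507  a^+=-6.3329
step 3: x_pred=-5.9867  r=7.7767  x^+=-3.7703  v^+=-3.4323  a^+=2.5836
step 4: x_pred=-5.0074  r=8.0674  x^+=-2.7082  v^+=0.2114  a^+=11.8333
step 5: x_pred=-1.5233  r=6.4233  x^+=0.3074  v^+=7.3163  a^+=19.1980
step 6: x_pred=5.2282  r=-7.8182  x^+=3.0000  v^+=13.1169  a^+=10.2339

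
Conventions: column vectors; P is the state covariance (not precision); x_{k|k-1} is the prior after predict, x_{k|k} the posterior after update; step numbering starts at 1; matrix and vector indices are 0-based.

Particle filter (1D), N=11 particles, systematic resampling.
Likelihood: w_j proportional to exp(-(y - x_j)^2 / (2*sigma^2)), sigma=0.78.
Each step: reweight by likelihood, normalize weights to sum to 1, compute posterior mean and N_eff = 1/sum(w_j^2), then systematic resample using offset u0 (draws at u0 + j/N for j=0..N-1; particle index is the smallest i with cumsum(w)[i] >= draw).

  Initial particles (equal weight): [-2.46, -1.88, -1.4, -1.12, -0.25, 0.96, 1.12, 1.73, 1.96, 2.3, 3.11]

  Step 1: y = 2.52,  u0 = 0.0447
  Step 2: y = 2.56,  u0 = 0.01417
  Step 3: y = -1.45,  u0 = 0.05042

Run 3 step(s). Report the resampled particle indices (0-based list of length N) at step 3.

resampled_idx = [0, 0, 0, 0, 0, 0, 0, 0, 0, 0, 2]

step 1: w=[0.0000, 0.0000, 0.0000, 0.0000, 0.0005, 0.0396, 0.0584, 0.1750, 0.2259, 0.2809, 0.2196]  mean=2.1780  Neff=4.6771  idx=[6, 7, 7, 8, 8, 8, 9, 9, 9, 10, 10]
step 2: w=[0.0229, 0.0714, 0.0714, 0.0936, 0.0936, 0.0936, 0.1190, 0.1190, 0.1190, 0.0981, 0.0981]  mean=2.2550  Neff=10.1221  idx=[0, 2, 3, 4, 5, 6, 6, 7, 8, 9, 10]
step 3: w=[0.8984, 0.0503, 0.0145, 0.0145, 0.0145, 0.0020, 0.0020, 0.0020, 0.0020, 0.0000, 0.0000]  mean=1.1964  Neff=1.2340  idx=[0, 0, 0, 0, 0, 0, 0, 0, 0, 0, 2]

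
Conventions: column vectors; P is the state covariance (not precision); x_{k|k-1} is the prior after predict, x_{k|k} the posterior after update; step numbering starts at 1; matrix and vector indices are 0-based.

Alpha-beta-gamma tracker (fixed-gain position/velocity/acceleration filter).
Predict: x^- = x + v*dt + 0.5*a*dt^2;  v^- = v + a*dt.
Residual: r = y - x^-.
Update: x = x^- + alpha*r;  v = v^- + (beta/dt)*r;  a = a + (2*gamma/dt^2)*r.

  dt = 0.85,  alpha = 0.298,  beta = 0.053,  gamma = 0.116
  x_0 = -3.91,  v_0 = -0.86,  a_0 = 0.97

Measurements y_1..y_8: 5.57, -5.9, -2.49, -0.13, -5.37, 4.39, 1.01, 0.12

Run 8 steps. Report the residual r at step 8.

step 1: x_pred=-4.2906  r=9.8606  x^+=-1.3521  v^+=0.5793  a^+=4.1363
step 2: x_pred=0.6345  r=-6.5345  x^+=-1.3127  v^+=3.6877  a^+=2.0380
step 3: x_pred=2.5581  r=-5.0481  x^+=1.0537  v^+=5.1053  a^+=0.4170
step 4: x_pred=5.5439  r=-5.6739  x^+=3.8531  v^+=5.1060  a^+=-1.4049
step 5: x_pred=7.6857  r=-13.0557  x^+=3.7951  v^+=3.0978  a^+=-5.5972
step 6: x_pred=4.4062  r=-0.0162  x^+=4.4014  v^+=-1.6608  a^+=-5.6024
step 7: x_pred=0.9658  r=0.0442  x^+=0.9790  v^+=-6.4201  a^+=-5.5882
step 8: x_pred=-6.4968  r=6.6168  x^+=-4.5250  v^+=-10.7575  a^+=-3.4635

resid = 6.6168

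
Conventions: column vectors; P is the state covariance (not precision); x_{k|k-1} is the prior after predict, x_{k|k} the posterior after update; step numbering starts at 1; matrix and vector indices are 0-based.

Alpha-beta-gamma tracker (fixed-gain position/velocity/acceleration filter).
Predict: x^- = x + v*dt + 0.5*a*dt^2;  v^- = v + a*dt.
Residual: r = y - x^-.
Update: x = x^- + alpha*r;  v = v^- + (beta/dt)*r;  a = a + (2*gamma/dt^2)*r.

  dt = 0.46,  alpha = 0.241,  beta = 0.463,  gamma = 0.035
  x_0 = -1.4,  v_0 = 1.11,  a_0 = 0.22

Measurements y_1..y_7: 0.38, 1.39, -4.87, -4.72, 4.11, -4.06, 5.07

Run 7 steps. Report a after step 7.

step 1: x_pred=-0.8661  r=1.2461  x^+=-0.5658  v^+=2.4655  a^+=0.6322
step 2: x_pred=0.6352  r=0.7548  x^+=0.8171  v^+=3.5160  a^+=0.8819
step 3: x_pred=2.5278  r=-7.3978  x^+=0.7449  v^+=-3.5243  a^+=-1.5653
step 4: x_pred=-1.0419  r=-3.6781  x^+=-1.9283  v^+=-7.9465  a^+=-2.7821
step 5: x_pred=-5.8780  r=9.9880  x^+=-3.4709  v^+=0.8269  a^+=0.5221
step 6: x_pred=-3.0353  r=-1.0247  x^+=-3.2823  v^+=0.0357  a^+=0.1831
step 7: x_pred=-3.2465  r=8.3165  x^+=-1.2422  v^+=8.4906  a^+=2.9343

a_post = 2.9343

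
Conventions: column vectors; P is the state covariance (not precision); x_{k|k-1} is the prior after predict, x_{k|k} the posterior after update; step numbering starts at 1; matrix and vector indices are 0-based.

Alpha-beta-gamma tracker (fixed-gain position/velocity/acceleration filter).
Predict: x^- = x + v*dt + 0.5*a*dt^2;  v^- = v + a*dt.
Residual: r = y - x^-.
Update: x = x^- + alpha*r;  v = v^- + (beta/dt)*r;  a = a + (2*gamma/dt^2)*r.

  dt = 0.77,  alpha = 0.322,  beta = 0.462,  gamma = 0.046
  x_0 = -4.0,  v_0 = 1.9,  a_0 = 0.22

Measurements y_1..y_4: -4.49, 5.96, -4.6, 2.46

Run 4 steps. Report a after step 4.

step 1: x_pred=-2.4718  r=-2.0182  x^+=-3.1216  v^+=0.8585  a^+=-0.0932
step 2: x_pred=-2.4882  r=8.4482  x^+=0.2321  v^+=5.8557  a^+=1.2177
step 3: x_pred=5.1020  r=-9.7020  x^+=1.9779  v^+=0.9722  a^+=-0.2877
step 4: x_pred=2.6412  r=-0.1812  x^+=2.5829  v^+=0.6419  a^+=-0.3158

a_post = -0.3158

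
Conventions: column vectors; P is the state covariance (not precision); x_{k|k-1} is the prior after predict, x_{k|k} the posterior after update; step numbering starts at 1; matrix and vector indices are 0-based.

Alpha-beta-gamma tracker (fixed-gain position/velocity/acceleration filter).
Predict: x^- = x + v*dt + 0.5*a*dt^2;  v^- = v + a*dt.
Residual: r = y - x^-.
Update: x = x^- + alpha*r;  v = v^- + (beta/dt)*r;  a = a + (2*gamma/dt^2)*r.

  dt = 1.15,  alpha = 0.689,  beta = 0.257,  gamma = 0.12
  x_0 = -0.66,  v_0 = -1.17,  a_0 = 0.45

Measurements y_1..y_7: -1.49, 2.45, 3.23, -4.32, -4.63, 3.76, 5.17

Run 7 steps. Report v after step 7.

v_post = 0.4844

step 1: x_pred=-1.7079  r=0.2179  x^+=-1.5578  v^+=-0.6038  a^+=0.4896
step 2: x_pred=-1.9284  r=4.3784  x^+=1.0883  v^+=0.9377  a^+=1.2841
step 3: x_pred=3.0158  r=0.2142  x^+=3.1634  v^+=2.4623  a^+=1.3230
step 4: x_pred=6.8698  r=-11.1898  x^+=-0.8400  v^+=1.4831  a^+=-0.7077
step 5: x_pred=0.3976  r=-5.0276  x^+=-3.0664  v^+=-0.4543  a^+=-1.6201
step 6: x_pred=-4.6601  r=8.4201  x^+=1.1413  v^+=-0.4357  a^+=-0.0920
step 7: x_pred=0.5795  r=4.5905  x^+=3.7423  v^+=0.4844  a^+=0.7411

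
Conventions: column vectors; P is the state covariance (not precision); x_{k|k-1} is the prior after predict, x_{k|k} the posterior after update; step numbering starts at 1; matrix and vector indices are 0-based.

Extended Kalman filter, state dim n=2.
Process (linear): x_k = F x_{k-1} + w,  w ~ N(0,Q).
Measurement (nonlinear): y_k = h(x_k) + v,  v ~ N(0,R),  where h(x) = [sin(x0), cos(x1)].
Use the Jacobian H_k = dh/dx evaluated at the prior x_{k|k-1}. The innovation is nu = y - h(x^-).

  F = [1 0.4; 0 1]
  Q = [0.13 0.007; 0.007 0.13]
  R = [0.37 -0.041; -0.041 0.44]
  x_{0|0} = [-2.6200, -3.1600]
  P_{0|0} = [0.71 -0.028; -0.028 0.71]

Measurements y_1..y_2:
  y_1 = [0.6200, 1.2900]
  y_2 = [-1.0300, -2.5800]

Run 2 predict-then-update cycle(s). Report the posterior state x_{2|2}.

step 1: x^-=[-3.8840, -3.1600]  P^-=[0.9312 0.2630; 0.2630 0.8400]  H_jac=[-0.7368 0.0000; 0.0000 -0.0184]  S=[0.8756 -0.0374; -0.0374 0.4403]  K=[-0.7870 -0.0779; -0.2236 -0.0541]  nu=[-0.0561, 2.2898]  x^+=[-4.0183, -3.2714]  P^+=[0.3908 0.1093; 0.1093 0.7958]
step 2: x^-=[-5.3268, -3.2714]  P^-=[0.7356 0.4346; 0.4346 0.9258]  H_jac=[0.5765 0.0000; 0.0000 -0.1295]  S=[0.6145 -0.0734; -0.0734 0.4555]  K=[0.6886 -0.0125; 0.3837 -0.2013]  nu=[-1.8471, -1.5884]  x^+=[-6.5790, -3.6605]  P^+=[0.4429 0.2606; 0.2606 0.8056]

x_post = [-6.5790, -3.6605]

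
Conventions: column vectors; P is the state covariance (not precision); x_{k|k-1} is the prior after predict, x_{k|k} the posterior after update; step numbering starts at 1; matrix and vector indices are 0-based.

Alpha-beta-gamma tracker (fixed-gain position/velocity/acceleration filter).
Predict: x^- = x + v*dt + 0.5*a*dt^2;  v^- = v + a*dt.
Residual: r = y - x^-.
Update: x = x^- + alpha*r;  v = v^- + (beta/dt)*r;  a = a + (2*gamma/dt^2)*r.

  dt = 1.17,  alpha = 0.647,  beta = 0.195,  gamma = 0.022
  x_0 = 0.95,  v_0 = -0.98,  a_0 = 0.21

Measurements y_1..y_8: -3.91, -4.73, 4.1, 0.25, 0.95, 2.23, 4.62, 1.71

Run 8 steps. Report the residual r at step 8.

resid = -5.0726

step 1: x_pred=-0.0529  r=-3.8571  x^+=-2.5484  v^+=-1.3772  a^+=0.0860
step 2: x_pred=-4.1008  r=-0.6292  x^+=-4.5079  v^+=-1.3814  a^+=0.0658
step 3: x_pred=-6.0791  r=10.1791  x^+=0.5068  v^+=0.3921  a^+=0.3930
step 4: x_pred=1.2345  r=-0.9845  x^+=0.5975  v^+=0.6878  a^+=0.3613
step 5: x_pred=1.6496  r=-0.6996  x^+=1.1970  v^+=0.9940  a^+=0.3388
step 6: x_pred=2.5918  r=-0.3618  x^+=2.3577  v^+=1.3301  a^+=0.3272
step 7: x_pred=4.1379  r=0.4821  x^+=4.4498  v^+=1.7933  a^+=0.3427
step 8: x_pred=6.7826  r=-5.0726  x^+=3.5006  v^+=1.3489  a^+=0.1797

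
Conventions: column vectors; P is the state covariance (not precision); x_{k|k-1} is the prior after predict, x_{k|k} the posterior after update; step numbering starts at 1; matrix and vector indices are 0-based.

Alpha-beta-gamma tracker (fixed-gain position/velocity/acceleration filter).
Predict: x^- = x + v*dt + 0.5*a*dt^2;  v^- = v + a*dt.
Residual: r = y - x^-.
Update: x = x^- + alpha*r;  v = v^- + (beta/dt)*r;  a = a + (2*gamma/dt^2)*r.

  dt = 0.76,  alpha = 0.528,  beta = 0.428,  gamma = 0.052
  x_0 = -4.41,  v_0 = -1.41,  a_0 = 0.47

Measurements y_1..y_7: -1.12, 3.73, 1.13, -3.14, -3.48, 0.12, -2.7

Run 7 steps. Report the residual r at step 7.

resid = 0.8697

step 1: x_pred=-5.3459  r=4.2259  x^+=-3.1146  v^+=1.3270  a^+=1.2309
step 2: x_pred=-1.7506  r=5.4806  x^+=1.1432  v^+=5.3489  a^+=2.2177
step 3: x_pred=5.8488  r=-4.7188  x^+=3.3573  v^+=4.3769  a^+=1.3680
step 4: x_pred=7.0789  r=-10.2189  x^+=1.6833  v^+=-0.3382  a^+=-0.4719
step 5: x_pred=1.2900  r=-4.7700  x^+=-1.2286  v^+=-3.3831  a^+=-1.3308
step 6: x_pred=-4.1840  r=4.3040  x^+=-1.9115  v^+=-1.9706  a^+=-0.5558
step 7: x_pred=-3.5697  r=0.8697  x^+=-3.1105  v^+=-1.9033  a^+=-0.3992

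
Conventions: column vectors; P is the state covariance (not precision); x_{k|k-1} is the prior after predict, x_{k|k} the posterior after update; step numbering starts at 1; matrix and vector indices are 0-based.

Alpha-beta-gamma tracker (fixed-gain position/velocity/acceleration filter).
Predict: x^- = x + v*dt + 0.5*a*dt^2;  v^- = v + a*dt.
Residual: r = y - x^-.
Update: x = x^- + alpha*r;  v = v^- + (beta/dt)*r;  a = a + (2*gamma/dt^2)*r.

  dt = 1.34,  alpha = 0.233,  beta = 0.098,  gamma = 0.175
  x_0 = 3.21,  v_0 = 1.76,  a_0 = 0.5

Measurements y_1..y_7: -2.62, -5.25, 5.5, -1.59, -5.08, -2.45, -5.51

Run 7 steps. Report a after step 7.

step 1: x_pred=6.0173  r=-8.6373  x^+=4.0048  v^+=1.7983  a^+=-1.1836
step 2: x_pred=5.3519  r=-10.6019  x^+=2.8817  v^+=-0.5631  a^+=-3.2501
step 3: x_pred=-0.7908  r=6.2908  x^+=0.6750  v^+=-4.4582  a^+=-2.0239
step 4: x_pred=-7.1160  r=5.5260  x^+=-5.8285  v^+=-6.7661  a^+=-0.9468
step 5: x_pred=-15.7450  r=10.6650  x^+=-13.2601  v^+=-7.2548  a^+=1.1321
step 6: x_pred=-21.9651  r=19.5151  x^+=-17.4181  v^+=-4.3106  a^+=4.9360
step 7: x_pred=-18.7628  r=13.2528  x^+=-15.6749  v^+=3.2728  a^+=7.5192

a_post = 7.5192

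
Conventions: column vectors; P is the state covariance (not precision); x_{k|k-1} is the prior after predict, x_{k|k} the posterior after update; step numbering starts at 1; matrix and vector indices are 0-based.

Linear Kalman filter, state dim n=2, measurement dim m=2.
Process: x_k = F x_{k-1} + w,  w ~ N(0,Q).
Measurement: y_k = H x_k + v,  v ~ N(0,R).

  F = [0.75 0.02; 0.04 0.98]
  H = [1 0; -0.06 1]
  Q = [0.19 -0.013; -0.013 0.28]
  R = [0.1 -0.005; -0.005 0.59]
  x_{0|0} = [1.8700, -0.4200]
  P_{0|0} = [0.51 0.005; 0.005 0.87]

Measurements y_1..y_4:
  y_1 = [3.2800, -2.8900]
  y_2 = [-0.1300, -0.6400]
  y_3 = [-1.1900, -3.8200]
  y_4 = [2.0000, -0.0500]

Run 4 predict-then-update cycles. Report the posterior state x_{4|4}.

x_post = [1.2119, -1.2446]

step 1: x^-=[1.3941, -0.3368]  P^-=[0.4774 0.0230; 0.0230 1.1168]  S=[0.5774 -0.0106; -0.0106 1.7057]  K=[0.8268 0.0019; 0.0519 0.6542]  nu=[1.8859, -2.4696]  x^+=[2.9489, -1.8546]  P^+=[0.0827 0.0019; 0.0019 0.3859]
step 2: x^-=[2.1745, -1.6995]  P^-=[0.2367 -0.0015; -0.0015 0.6509]  S=[0.3367 -0.0207; -0.0207 1.2419]  K=[0.7030 -0.0009; 0.0277 0.5246]  nu=[-2.3045, 1.1900]  x^+=[0.5534, -1.1391]  P^+=[0.0703 0.0002; 0.0002 0.3094]
step 3: x^-=[0.3923, -1.0942]  P^-=[0.2297 -0.0047; -0.0047 0.5773]  S=[0.3297 -0.0235; -0.0235 1.1687]  K=[0.6965 -0.0018; 0.0209 0.4946]  nu=[-1.5823, -2.7022]  x^+=[-0.7049, -2.4640]  P^+=[0.0697 -0.0004; -0.0004 0.2917]
step 4: x^-=[-0.5780, -2.4429]  P^-=[0.2293 -0.0055; -0.0055 0.5602]  S=[0.3293 -0.0242; -0.0242 1.1517]  K=[0.6962 -0.0021; 0.0192 0.4871]  nu=[2.5780, 2.3582]  x^+=[1.2119, -1.2446]  P^+=[0.0696 -0.0005; -0.0005 0.2873]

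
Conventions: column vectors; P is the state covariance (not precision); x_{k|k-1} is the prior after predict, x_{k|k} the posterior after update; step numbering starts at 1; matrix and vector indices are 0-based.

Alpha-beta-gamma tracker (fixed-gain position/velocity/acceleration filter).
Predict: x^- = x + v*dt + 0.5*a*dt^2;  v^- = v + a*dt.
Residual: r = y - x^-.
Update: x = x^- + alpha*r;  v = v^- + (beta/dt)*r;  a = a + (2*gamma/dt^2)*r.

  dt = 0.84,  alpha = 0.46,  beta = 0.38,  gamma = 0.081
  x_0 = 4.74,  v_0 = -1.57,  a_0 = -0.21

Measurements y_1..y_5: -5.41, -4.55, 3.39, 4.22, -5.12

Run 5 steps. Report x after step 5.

step 1: x_pred=3.3471  r=-8.7571  x^+=-0.6812  v^+=-5.7080  a^+=-2.2206
step 2: x_pred=-6.2593  r=1.7093  x^+=-5.4730  v^+=-6.8000  a^+=-1.8281
step 3: x_pred=-11.8300  r=15.2200  x^+=-4.8288  v^+=-1.4504  a^+=1.6662
step 4: x_pred=-5.4593  r=9.6793  x^+=-1.0068  v^+=4.3280  a^+=3.8885
step 5: x_pred=4.0006  r=-9.1206  x^+=-0.1949  v^+=3.4684  a^+=1.7945

x_post = -0.1949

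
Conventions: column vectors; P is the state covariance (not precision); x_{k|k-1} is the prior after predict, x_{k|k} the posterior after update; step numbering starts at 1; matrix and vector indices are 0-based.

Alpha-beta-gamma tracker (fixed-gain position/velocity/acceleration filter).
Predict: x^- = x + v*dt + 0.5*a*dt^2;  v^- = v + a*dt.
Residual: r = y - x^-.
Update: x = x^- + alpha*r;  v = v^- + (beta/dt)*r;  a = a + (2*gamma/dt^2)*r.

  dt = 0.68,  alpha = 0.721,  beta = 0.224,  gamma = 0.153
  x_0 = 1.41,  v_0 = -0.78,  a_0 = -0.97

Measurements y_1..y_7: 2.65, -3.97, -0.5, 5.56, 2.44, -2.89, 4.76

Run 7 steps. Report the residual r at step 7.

resid = 3.0951

step 1: x_pred=0.6553  r=1.9947  x^+=2.0935  v^+=-0.7825  a^+=0.3500
step 2: x_pred=1.6423  r=-5.6123  x^+=-2.4042  v^+=-2.3933  a^+=-3.3640
step 3: x_pred=-4.8094  r=4.3094  x^+=-1.7023  v^+=-3.2613  a^+=-0.5122
step 4: x_pred=-4.0384  r=9.5984  x^+=2.8820  v^+=-0.4477  a^+=5.8397
step 5: x_pred=3.9277  r=-1.4877  x^+=2.8551  v^+=3.0331  a^+=4.8551
step 6: x_pred=6.0401  r=-8.9301  x^+=-0.3985  v^+=3.3930  a^+=-1.0545
step 7: x_pred=1.6649  r=3.0951  x^+=3.8965  v^+=3.6955  a^+=0.9937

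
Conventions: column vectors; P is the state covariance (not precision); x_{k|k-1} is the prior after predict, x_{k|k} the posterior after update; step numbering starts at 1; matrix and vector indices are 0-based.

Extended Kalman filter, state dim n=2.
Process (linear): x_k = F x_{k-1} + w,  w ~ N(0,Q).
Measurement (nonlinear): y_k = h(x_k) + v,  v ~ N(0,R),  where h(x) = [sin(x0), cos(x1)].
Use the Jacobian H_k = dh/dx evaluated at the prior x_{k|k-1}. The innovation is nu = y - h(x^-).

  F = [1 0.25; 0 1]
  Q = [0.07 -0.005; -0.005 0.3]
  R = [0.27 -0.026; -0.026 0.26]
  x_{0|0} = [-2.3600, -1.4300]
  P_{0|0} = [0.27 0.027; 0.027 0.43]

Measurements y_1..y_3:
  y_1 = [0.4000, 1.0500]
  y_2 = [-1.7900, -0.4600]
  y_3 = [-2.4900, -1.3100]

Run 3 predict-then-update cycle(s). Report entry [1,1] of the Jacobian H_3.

step 1: x^-=[-2.7175, -1.4300]  P^-=[0.3804 0.1295; 0.1295 0.7300]  H_jac=[-0.9114 0.0000; 0.0000 0.9901]  S=[0.5860 -0.1429; -0.1429 0.9756]  K=[-0.5803 0.0464; -0.0216 0.7377]  nu=[0.8115, 0.9097]  x^+=[-3.1462, -0.7765]  P^+=[0.1732 0.0274; 0.0274 0.1943]
step 2: x^-=[-3.3403, -0.7765]  P^-=[0.2691 0.0710; 0.0710 0.4943]  H_jac=[-0.9803 0.0000; 0.0000 0.7008]  S=[0.5286 -0.0748; -0.0748 0.5027]  K=[-0.4955 0.0253; -0.0350 0.6838]  nu=[-1.9874, -1.1734]  x^+=[-2.3852, -1.5094]  P^+=[0.1371 0.0278; 0.0278 0.2550]
step 3: x^-=[-2.7626, -1.5094]  P^-=[0.2370 0.0865; 0.0865 0.5550]  H_jac=[-0.9290 0.0000; 0.0000 0.9981]  S=[0.4745 -0.1062; -0.1062 0.8129]  K=[-0.4534 0.0470; -0.0173 0.6792]  nu=[-2.1200, -1.3714]  x^+=[-1.8658, -2.4040]  P^+=[0.1331 0.0240; 0.0240 0.1774]

H_jac[1,1] = 0.9981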